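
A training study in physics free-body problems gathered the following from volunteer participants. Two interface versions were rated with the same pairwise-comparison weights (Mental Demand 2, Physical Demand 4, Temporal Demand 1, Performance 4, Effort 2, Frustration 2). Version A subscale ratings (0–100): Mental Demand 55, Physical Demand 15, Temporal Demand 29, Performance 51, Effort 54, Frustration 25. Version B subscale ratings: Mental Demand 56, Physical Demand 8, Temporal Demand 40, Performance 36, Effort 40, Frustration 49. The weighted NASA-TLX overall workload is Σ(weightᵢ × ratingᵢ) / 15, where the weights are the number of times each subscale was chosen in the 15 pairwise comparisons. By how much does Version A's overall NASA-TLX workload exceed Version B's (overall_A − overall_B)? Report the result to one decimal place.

Version A weighted sum = 2·55 + 4·15 + 1·29 + 4·51 + 2·54 + 2·25 = 110 + 60 + 29 + 204 + 108 + 50 = 561; overall_A = 561/15 = 37.4000.
Version B weighted sum = 2·56 + 4·8 + 1·40 + 4·36 + 2·40 + 2·49 = 112 + 32 + 40 + 144 + 80 + 98 = 506; overall_B = 506/15 = 33.7333.
Difference = 37.4000 − 33.7333 = 3.6667 ≈ 3.7.

3.7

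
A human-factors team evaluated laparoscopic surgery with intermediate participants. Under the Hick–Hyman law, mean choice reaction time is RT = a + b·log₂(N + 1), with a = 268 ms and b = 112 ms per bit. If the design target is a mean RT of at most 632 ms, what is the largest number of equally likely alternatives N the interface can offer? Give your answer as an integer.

Set 268 + 112·log₂(N + 1) ≤ 632.
log₂(N + 1) ≤ (632 − 268) / 112 = 3.2500.
N + 1 ≤ 2^3.2500 = 9.5137.
N ≤ 8.5137, so the largest integer N is 8.

8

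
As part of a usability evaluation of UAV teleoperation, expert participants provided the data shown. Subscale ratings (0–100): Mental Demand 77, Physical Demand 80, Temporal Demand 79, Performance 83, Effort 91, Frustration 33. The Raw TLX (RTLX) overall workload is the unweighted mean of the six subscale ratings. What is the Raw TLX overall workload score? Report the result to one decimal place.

73.8

Sum of ratings = 77 + 80 + 79 + 83 + 91 + 33 = 443.
RTLX = 443 / 6 = 73.8333 ≈ 73.8.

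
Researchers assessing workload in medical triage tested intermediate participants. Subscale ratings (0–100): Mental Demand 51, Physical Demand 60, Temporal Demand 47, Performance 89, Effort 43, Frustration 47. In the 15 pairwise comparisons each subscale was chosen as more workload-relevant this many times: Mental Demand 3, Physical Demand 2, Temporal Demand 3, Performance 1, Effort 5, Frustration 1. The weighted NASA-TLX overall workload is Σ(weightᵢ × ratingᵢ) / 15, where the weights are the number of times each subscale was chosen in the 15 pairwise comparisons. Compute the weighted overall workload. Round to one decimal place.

The tallies are the weights (they sum to 15).
Weighted sum = 3·51 + 2·60 + 3·47 + 1·89 + 5·43 + 1·47
            = 153 + 120 + 141 + 89 + 215 + 47 = 765.
Overall workload = 765 / 15 = 51.0000 ≈ 51.0.

51.0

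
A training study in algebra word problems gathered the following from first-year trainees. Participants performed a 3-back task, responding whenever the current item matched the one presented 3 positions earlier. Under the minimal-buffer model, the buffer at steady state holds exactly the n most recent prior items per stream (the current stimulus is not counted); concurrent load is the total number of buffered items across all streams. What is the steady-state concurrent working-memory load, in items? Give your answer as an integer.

3

The buffer holds the 3 most recent prior items.
Steady-state concurrent load = 3 items.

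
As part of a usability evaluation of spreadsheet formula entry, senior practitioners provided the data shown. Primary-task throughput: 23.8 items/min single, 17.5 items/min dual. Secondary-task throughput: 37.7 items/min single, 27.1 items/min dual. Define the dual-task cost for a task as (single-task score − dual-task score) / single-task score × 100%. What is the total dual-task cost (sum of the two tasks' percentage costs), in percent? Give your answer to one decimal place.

54.6

Primary cost = (23.8 − 17.5) / 23.8 × 100% = 26.4706%.
Secondary cost = (37.7 − 27.1) / 37.7 × 100% = 28.1167%.
Total = 26.4706% + 28.1167% = 54.5873% ≈ 54.6%.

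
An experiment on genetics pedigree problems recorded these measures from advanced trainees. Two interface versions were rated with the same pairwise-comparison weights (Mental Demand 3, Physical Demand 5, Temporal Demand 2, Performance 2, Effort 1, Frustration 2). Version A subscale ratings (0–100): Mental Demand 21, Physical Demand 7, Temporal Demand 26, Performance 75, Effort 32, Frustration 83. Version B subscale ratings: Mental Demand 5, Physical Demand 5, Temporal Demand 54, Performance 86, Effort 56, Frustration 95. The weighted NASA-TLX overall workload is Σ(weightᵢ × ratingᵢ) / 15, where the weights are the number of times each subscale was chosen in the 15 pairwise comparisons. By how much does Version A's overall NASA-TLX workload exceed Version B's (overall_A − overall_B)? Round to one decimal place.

-4.5

Version A weighted sum = 3·21 + 5·7 + 2·26 + 2·75 + 1·32 + 2·83 = 63 + 35 + 52 + 150 + 32 + 166 = 498; overall_A = 498/15 = 33.2000.
Version B weighted sum = 3·5 + 5·5 + 2·54 + 2·86 + 1·56 + 2·95 = 15 + 25 + 108 + 172 + 56 + 190 = 566; overall_B = 566/15 = 37.7333.
Difference = 33.2000 − 37.7333 = -4.5333 ≈ -4.5.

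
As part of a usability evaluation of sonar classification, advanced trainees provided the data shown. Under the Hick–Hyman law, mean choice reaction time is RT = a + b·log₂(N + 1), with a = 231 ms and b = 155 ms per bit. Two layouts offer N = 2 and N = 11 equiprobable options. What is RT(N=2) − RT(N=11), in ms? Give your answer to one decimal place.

-310.0

RT(2) = 231 + 155·log₂(3) = 231 + 155·1.5850 = 476.6750 ms.
RT(11) = 231 + 155·log₂(12) = 231 + 155·3.5850 = 786.6750 ms.
Difference = 476.6750 − 786.6750 = -310.0000 ≈ -310.0 ms.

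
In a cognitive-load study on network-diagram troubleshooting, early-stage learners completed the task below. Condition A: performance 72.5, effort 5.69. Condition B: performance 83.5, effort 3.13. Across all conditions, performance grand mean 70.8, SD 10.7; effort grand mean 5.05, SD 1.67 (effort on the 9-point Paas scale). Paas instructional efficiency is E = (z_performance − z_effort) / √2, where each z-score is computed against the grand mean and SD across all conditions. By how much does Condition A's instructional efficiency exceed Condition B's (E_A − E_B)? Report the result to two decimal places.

-1.81

Condition A: z_P = (72.5 − 70.8)/10.7 = 0.1589; z_E = (5.69 − 5.05)/1.67 = 0.3832; E_A = (0.1589 − 0.3832)/√2 = -0.1586.
Condition B: z_P = (83.5 − 70.8)/10.7 = 1.1869; z_E = (3.13 − 5.05)/1.67 = -1.1497; E_B = (1.1869 − (-1.1497))/√2 = 1.6522.
E_A − E_B = -0.1586 − 1.6522 = -1.8108 ≈ -1.81.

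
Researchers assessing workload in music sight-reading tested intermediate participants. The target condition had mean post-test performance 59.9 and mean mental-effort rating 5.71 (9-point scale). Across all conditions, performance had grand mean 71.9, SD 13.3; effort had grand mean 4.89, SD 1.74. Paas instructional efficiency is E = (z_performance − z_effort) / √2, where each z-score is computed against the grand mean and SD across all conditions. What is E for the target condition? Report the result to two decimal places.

z_performance = (59.9 − 71.9) / 13.3 = -12.0000 / 13.3 = -0.9023.
z_effort = (5.71 − 4.89) / 1.74 = 0.8200 / 1.74 = 0.4713.
z_P − z_E = -0.9023 − 0.4713 = -1.3736.
E = -1.3736 / √2 = -1.3736 / 1.41421 = -0.9713 ≈ -0.97.

-0.97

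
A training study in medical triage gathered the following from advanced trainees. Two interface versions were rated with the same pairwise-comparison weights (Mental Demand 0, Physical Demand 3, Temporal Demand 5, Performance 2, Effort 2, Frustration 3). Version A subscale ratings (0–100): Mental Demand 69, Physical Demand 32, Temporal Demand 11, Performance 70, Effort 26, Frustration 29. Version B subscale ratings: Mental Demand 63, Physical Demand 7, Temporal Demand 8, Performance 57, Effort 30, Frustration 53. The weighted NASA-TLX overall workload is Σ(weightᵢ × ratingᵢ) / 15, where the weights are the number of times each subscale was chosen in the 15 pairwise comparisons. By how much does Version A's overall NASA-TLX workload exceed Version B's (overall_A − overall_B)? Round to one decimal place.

2.4

Version A weighted sum = 0·69 + 3·32 + 5·11 + 2·70 + 2·26 + 3·29 = 0 + 96 + 55 + 140 + 52 + 87 = 430; overall_A = 430/15 = 28.6667.
Version B weighted sum = 0·63 + 3·7 + 5·8 + 2·57 + 2·30 + 3·53 = 0 + 21 + 40 + 114 + 60 + 159 = 394; overall_B = 394/15 = 26.2667.
Difference = 28.6667 − 26.2667 = 2.4000 ≈ 2.4.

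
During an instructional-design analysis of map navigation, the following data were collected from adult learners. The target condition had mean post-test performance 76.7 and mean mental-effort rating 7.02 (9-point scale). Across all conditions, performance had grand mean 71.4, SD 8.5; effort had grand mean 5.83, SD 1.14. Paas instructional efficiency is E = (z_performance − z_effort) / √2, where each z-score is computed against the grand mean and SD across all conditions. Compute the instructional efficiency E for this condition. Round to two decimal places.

-0.30

z_performance = (76.7 − 71.4) / 8.5 = 5.3000 / 8.5 = 0.6235.
z_effort = (7.02 − 5.83) / 1.14 = 1.1900 / 1.14 = 1.0439.
z_P − z_E = 0.6235 − 1.0439 = -0.4204.
E = -0.4204 / √2 = -0.4204 / 1.41421 = -0.2973 ≈ -0.30.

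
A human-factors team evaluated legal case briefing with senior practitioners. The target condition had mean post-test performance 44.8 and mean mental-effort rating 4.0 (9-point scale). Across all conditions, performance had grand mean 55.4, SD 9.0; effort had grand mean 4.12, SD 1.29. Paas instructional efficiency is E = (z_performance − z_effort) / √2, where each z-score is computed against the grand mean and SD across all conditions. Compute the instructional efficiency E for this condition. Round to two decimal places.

z_performance = (44.8 − 55.4) / 9.0 = -10.6000 / 9.0 = -1.1778.
z_effort = (4.0 − 4.12) / 1.29 = -0.1200 / 1.29 = -0.0930.
z_P − z_E = -1.1778 − (-0.0930) = -1.0848.
E = -1.0848 / √2 = -1.0848 / 1.41421 = -0.7671 ≈ -0.77.

-0.77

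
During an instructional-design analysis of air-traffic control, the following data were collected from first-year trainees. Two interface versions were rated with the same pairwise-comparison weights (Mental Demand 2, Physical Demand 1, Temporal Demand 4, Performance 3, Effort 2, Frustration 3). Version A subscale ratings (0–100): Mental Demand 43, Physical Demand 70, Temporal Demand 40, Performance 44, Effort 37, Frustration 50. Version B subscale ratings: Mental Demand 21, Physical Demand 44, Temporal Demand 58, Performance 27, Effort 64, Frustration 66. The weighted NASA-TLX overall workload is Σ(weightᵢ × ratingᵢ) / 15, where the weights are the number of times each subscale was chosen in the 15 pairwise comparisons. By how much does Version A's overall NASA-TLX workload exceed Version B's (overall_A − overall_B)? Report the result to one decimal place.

Version A weighted sum = 2·43 + 1·70 + 4·40 + 3·44 + 2·37 + 3·50 = 86 + 70 + 160 + 132 + 74 + 150 = 672; overall_A = 672/15 = 44.8000.
Version B weighted sum = 2·21 + 1·44 + 4·58 + 3·27 + 2·64 + 3·66 = 42 + 44 + 232 + 81 + 128 + 198 = 725; overall_B = 725/15 = 48.3333.
Difference = 44.8000 − 48.3333 = -3.5333 ≈ -3.5.

-3.5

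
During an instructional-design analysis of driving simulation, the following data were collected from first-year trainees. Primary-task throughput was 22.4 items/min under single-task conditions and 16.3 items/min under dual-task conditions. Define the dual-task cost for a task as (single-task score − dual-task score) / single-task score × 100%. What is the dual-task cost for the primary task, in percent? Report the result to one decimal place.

27.2

Cost = (22.4 − 16.3) / 22.4 × 100%
     = 6.1000 / 22.4 × 100% = 27.2321%.
≈ 27.2%.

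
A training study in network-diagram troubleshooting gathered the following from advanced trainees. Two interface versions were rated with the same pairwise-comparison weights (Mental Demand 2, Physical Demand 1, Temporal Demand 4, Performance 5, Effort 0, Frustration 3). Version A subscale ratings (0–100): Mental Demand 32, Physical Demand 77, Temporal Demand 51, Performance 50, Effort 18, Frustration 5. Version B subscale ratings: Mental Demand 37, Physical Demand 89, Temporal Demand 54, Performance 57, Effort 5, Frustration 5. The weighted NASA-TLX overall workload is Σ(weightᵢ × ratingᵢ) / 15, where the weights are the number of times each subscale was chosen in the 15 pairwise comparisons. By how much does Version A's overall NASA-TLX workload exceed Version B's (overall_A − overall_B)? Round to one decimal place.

Version A weighted sum = 2·32 + 1·77 + 4·51 + 5·50 + 0·18 + 3·5 = 64 + 77 + 204 + 250 + 0 + 15 = 610; overall_A = 610/15 = 40.6667.
Version B weighted sum = 2·37 + 1·89 + 4·54 + 5·57 + 0·5 + 3·5 = 74 + 89 + 216 + 285 + 0 + 15 = 679; overall_B = 679/15 = 45.2667.
Difference = 40.6667 − 45.2667 = -4.6000 ≈ -4.6.

-4.6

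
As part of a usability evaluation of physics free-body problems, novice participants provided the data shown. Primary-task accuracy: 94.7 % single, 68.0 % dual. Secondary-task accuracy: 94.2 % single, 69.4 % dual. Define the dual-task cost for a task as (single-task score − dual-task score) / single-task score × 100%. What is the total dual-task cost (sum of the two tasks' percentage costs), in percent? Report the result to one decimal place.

54.5

Primary cost = (94.7 − 68.0) / 94.7 × 100% = 28.1943%.
Secondary cost = (94.2 − 69.4) / 94.2 × 100% = 26.3270%.
Total = 28.1943% + 26.3270% = 54.5213% ≈ 54.5%.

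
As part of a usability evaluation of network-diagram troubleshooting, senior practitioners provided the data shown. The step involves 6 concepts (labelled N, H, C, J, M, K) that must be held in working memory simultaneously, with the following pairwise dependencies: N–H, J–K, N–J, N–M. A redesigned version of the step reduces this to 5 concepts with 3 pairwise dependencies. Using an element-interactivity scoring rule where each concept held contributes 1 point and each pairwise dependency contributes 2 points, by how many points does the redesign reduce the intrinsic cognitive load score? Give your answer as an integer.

Original: 6 × 1 + 4 × 2 = 6 + 8 = 14.
Redesigned: 5 × 1 + 3 × 2 = 5 + 6 = 11.
Reduction = 14 − 11 = 3.

3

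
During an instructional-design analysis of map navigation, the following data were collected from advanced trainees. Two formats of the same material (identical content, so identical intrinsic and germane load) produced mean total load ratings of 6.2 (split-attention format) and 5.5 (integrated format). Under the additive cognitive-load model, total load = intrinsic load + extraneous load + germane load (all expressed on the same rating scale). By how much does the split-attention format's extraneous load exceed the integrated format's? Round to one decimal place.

0.7

Intrinsic and germane load are equal across formats, so the difference in total load equals the difference in extraneous load.
Extraneous-load difference = 6.2 − 5.5 = 0.7.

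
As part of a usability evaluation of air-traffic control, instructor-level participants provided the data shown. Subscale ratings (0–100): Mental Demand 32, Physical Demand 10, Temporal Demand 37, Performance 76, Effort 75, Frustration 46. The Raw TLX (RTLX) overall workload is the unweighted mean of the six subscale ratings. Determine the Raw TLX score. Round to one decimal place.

46.0

Sum of ratings = 32 + 10 + 37 + 76 + 75 + 46 = 276.
RTLX = 276 / 6 = 46.0000 ≈ 46.0.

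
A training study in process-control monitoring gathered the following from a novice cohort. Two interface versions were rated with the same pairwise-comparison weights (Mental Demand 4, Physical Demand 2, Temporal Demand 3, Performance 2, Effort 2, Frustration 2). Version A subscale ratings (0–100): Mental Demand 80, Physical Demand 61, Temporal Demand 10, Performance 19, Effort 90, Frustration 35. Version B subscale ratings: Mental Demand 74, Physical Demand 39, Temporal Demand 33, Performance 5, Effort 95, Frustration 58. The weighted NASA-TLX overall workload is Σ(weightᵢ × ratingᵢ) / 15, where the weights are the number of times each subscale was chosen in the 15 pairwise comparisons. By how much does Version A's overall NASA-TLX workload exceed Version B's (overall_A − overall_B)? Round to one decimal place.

-1.9

Version A weighted sum = 4·80 + 2·61 + 3·10 + 2·19 + 2·90 + 2·35 = 320 + 122 + 30 + 38 + 180 + 70 = 760; overall_A = 760/15 = 50.6667.
Version B weighted sum = 4·74 + 2·39 + 3·33 + 2·5 + 2·95 + 2·58 = 296 + 78 + 99 + 10 + 190 + 116 = 789; overall_B = 789/15 = 52.6000.
Difference = 50.6667 − 52.6000 = -1.9333 ≈ -1.9.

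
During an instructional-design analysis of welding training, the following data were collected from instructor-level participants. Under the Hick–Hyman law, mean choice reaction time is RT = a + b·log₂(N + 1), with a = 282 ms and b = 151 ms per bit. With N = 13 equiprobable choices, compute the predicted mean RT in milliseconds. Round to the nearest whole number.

log₂(13 + 1) = log₂(14) = 3.8074.
RT = 282 + 151 × 3.8074 = 282 + 574.9174 = 856.9174 ms.
≈ 857 ms.

857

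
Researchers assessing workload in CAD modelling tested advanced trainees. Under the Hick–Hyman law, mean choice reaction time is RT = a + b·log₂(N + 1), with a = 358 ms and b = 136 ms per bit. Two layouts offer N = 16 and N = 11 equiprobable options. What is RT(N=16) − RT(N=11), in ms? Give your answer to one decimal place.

68.3

RT(16) = 358 + 136·log₂(17) = 358 + 136·4.0875 = 913.9000 ms.
RT(11) = 358 + 136·log₂(12) = 358 + 136·3.5850 = 845.5600 ms.
Difference = 913.9000 − 845.5600 = 68.3400 ≈ 68.3 ms.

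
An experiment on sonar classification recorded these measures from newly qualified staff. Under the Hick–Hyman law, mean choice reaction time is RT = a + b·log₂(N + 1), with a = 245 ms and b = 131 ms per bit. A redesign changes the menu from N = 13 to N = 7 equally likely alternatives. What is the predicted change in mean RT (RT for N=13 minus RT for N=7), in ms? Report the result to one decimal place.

105.8

RT(13) = 245 + 131·log₂(14) = 245 + 131·3.8074 = 743.7694 ms.
RT(7) = 245 + 131·log₂(8) = 245 + 131·3.0000 = 638.0000 ms.
Difference = 743.7694 − 638.0000 = 105.7694 ≈ 105.8 ms.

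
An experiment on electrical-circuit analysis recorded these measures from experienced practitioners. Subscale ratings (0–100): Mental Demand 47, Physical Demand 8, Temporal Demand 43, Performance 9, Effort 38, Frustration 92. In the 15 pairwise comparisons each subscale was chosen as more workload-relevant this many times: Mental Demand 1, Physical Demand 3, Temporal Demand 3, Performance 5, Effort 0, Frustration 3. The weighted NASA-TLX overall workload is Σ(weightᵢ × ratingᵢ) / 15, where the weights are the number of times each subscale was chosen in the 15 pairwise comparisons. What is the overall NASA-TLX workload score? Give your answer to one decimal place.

34.7

The tallies are the weights (they sum to 15).
Weighted sum = 1·47 + 3·8 + 3·43 + 5·9 + 0·38 + 3·92
            = 47 + 24 + 129 + 45 + 0 + 276 = 521.
Overall workload = 521 / 15 = 34.7333 ≈ 34.7.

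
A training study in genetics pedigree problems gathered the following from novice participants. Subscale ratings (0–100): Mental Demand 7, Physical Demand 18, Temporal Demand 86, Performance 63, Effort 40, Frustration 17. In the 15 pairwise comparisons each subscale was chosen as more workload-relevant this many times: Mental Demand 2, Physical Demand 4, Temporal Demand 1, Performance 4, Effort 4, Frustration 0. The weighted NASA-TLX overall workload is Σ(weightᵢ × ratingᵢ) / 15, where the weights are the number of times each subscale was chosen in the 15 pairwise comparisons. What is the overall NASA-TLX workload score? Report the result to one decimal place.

The tallies are the weights (they sum to 15).
Weighted sum = 2·7 + 4·18 + 1·86 + 4·63 + 4·40 + 0·17
            = 14 + 72 + 86 + 252 + 160 + 0 = 584.
Overall workload = 584 / 15 = 38.9333 ≈ 38.9.

38.9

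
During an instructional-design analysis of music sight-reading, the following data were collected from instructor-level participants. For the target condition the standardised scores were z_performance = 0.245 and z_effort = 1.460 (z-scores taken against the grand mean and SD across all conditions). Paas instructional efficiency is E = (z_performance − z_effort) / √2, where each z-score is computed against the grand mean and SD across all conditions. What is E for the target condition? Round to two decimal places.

-0.86

z_P − z_E = 0.245 − 1.460 = -1.2150.
E = -1.2150 / √2 = -1.2150 / 1.41421 = -0.8591 ≈ -0.86.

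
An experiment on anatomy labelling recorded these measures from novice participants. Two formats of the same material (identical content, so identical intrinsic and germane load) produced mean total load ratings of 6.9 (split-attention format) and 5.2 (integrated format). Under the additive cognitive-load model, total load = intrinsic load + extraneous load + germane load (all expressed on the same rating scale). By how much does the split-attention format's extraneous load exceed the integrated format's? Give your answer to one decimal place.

1.7

Intrinsic and germane load are equal across formats, so the difference in total load equals the difference in extraneous load.
Extraneous-load difference = 6.9 − 5.2 = 1.7.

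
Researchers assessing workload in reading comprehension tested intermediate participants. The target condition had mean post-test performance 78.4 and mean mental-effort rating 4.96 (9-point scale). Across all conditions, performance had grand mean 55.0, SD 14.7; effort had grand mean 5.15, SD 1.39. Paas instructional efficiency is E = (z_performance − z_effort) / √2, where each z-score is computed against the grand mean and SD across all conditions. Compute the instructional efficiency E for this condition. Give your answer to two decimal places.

z_performance = (78.4 − 55.0) / 14.7 = 23.4000 / 14.7 = 1.5918.
z_effort = (4.96 − 5.15) / 1.39 = -0.1900 / 1.39 = -0.1367.
z_P − z_E = 1.5918 − (-0.1367) = 1.7285.
E = 1.7285 / √2 = 1.7285 / 1.41421 = 1.2222 ≈ 1.22.

1.22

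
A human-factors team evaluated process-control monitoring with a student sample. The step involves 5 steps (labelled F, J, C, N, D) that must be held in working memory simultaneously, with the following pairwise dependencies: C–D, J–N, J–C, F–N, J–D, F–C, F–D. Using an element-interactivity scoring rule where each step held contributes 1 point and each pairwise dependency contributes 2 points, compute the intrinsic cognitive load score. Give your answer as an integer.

19

Count of steps held simultaneously: 5.
Count of pairwise dependencies listed: 7.
Element contribution: 5 × 1 = 5.
Interaction contribution: 7 × 2 = 14.
Intrinsic load = 5 + 14 = 19.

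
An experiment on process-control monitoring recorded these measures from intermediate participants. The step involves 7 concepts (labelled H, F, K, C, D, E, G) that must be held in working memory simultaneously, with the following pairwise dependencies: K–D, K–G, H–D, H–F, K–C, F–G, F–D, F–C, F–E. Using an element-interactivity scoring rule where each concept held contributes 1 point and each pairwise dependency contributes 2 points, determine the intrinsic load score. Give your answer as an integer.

25

Count of concepts held simultaneously: 7.
Count of pairwise dependencies listed: 9.
Element contribution: 7 × 1 = 7.
Interaction contribution: 9 × 2 = 18.
Intrinsic load = 7 + 18 = 25.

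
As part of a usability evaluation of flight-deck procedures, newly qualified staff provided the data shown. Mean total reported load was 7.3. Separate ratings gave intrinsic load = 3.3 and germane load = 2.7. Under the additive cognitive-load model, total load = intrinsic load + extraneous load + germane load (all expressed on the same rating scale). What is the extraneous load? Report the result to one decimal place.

extraneous load = total − intrinsic − germane
             = 7.3 − 3.3 − 2.7 = 1.3.

1.3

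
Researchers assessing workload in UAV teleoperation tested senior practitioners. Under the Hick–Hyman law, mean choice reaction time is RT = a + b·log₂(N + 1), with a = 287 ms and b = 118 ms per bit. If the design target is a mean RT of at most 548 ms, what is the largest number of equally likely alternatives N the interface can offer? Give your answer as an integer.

3

Set 287 + 118·log₂(N + 1) ≤ 548.
log₂(N + 1) ≤ (548 − 287) / 118 = 2.2119.
N + 1 ≤ 2^2.2119 = 4.6329.
N ≤ 3.6329, so the largest integer N is 3.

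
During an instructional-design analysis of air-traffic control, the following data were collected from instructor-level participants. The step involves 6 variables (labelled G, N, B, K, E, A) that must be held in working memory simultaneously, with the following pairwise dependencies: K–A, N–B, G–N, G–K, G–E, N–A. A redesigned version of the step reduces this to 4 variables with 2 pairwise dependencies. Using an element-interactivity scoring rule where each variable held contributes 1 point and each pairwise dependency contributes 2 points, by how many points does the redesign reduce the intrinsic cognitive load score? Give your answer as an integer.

10

Original: 6 × 1 + 6 × 2 = 6 + 12 = 18.
Redesigned: 4 × 1 + 2 × 2 = 4 + 4 = 8.
Reduction = 18 − 8 = 10.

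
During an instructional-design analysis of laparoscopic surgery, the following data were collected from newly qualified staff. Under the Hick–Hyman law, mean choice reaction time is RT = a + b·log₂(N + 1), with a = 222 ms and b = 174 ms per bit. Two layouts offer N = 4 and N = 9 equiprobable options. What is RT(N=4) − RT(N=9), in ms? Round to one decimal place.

RT(4) = 222 + 174·log₂(5) = 222 + 174·2.3219 = 626.0106 ms.
RT(9) = 222 + 174·log₂(10) = 222 + 174·3.3219 = 800.0106 ms.
Difference = 626.0106 − 800.0106 = -174.0000 ≈ -174.0 ms.

-174.0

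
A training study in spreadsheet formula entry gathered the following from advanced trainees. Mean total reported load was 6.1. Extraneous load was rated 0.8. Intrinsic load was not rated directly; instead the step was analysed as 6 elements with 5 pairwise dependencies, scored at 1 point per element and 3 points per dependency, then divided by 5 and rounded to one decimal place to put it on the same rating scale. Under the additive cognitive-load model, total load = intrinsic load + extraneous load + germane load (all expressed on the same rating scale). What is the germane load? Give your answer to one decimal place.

1.1

Intrinsic (element-interactivity): (6 × 1 + 5 × 3) / 5 = 21 / 5 = 4.2000 → 4.2.
germane load = total − intrinsic − extraneous
             = 6.1 − 4.2 − 0.8 = 1.1.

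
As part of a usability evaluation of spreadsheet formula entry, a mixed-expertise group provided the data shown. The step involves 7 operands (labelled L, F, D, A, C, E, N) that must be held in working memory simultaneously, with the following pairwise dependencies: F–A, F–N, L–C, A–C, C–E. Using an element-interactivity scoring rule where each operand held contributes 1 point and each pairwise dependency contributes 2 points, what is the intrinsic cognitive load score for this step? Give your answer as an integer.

17

Count of operands held simultaneously: 7.
Count of pairwise dependencies listed: 5.
Element contribution: 7 × 1 = 7.
Interaction contribution: 5 × 2 = 10.
Intrinsic load = 7 + 10 = 17.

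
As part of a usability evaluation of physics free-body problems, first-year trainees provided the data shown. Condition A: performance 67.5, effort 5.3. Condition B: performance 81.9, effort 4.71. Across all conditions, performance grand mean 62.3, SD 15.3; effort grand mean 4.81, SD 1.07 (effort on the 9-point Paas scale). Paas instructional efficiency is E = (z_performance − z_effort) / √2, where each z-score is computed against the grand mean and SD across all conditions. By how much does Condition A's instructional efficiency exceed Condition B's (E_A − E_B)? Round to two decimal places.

-1.06

Condition A: z_P = (67.5 − 62.3)/15.3 = 0.3399; z_E = (5.3 − 4.81)/1.07 = 0.4579; E_A = (0.3399 − 0.4579)/√2 = -0.0834.
Condition B: z_P = (81.9 − 62.3)/15.3 = 1.2810; z_E = (4.71 − 4.81)/1.07 = -0.0935; E_B = (1.2810 − (-0.0935))/√2 = 0.9719.
E_A − E_B = -0.0834 − 0.9719 = -1.0553 ≈ -1.06.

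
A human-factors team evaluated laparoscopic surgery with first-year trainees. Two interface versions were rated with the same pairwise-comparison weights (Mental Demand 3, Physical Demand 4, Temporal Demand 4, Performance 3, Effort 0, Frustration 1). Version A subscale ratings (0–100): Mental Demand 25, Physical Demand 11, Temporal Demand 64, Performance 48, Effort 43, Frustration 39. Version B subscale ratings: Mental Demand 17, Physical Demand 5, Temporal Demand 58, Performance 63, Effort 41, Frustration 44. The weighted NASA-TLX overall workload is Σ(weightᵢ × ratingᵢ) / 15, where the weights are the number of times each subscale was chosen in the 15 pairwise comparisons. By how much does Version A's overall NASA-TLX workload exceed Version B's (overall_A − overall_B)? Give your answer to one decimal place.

1.5

Version A weighted sum = 3·25 + 4·11 + 4·64 + 3·48 + 0·43 + 1·39 = 75 + 44 + 256 + 144 + 0 + 39 = 558; overall_A = 558/15 = 37.2000.
Version B weighted sum = 3·17 + 4·5 + 4·58 + 3·63 + 0·41 + 1·44 = 51 + 20 + 232 + 189 + 0 + 44 = 536; overall_B = 536/15 = 35.7333.
Difference = 37.2000 − 35.7333 = 1.4667 ≈ 1.5.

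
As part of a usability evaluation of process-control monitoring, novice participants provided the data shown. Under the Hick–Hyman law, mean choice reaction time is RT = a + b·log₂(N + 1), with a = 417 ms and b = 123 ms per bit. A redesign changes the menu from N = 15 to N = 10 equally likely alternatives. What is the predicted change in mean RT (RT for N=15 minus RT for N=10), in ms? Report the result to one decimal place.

66.5

RT(15) = 417 + 123·log₂(16) = 417 + 123·4.0000 = 909.0000 ms.
RT(10) = 417 + 123·log₂(11) = 417 + 123·3.4594 = 842.5062 ms.
Difference = 909.0000 − 842.5062 = 66.4938 ≈ 66.5 ms.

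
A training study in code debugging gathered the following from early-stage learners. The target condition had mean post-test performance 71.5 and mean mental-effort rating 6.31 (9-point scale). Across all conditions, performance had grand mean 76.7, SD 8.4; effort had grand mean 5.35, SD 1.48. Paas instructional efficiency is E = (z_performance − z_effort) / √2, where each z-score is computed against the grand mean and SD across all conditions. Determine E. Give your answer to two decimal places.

-0.90

z_performance = (71.5 − 76.7) / 8.4 = -5.2000 / 8.4 = -0.6190.
z_effort = (6.31 − 5.35) / 1.48 = 0.9600 / 1.48 = 0.6486.
z_P − z_E = -0.6190 − 0.6486 = -1.2676.
E = -1.2676 / √2 = -1.2676 / 1.41421 = -0.8963 ≈ -0.90.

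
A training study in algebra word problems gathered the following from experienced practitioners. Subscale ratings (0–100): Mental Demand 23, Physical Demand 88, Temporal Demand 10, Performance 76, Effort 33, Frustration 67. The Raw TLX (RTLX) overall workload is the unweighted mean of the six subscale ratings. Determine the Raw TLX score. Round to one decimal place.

Sum of ratings = 23 + 88 + 10 + 76 + 33 + 67 = 297.
RTLX = 297 / 6 = 49.5000 ≈ 49.5.

49.5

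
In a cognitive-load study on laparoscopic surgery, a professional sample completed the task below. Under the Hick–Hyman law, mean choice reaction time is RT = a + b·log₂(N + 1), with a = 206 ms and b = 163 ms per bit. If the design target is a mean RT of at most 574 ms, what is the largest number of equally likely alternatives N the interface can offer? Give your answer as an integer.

3

Set 206 + 163·log₂(N + 1) ≤ 574.
log₂(N + 1) ≤ (574 − 206) / 163 = 2.2577.
N + 1 ≤ 2^2.2577 = 4.7823.
N ≤ 3.7823, so the largest integer N is 3.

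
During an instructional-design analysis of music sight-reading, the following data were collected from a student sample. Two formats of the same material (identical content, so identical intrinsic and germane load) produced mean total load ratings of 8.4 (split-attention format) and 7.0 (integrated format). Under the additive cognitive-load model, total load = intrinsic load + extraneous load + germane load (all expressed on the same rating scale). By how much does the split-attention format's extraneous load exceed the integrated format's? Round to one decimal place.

1.4

Intrinsic and germane load are equal across formats, so the difference in total load equals the difference in extraneous load.
Extraneous-load difference = 8.4 − 7.0 = 1.4.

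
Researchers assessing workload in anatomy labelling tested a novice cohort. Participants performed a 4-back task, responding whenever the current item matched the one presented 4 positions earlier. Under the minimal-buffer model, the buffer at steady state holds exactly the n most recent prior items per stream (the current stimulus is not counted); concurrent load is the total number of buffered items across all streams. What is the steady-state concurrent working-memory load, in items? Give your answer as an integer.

The buffer holds the 4 most recent prior items.
Steady-state concurrent load = 4 items.

4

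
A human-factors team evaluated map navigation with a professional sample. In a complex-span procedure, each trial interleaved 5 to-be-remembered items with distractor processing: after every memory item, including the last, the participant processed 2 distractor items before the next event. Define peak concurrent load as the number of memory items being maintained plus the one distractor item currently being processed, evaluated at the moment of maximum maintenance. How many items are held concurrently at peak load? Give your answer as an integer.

6

Maintenance is greatest during the distractor(s) after memory item 5: all 5 memory items are being held.
One distractor item is concurrently being processed.
Peak concurrent load = 5 + 1 = 6 items.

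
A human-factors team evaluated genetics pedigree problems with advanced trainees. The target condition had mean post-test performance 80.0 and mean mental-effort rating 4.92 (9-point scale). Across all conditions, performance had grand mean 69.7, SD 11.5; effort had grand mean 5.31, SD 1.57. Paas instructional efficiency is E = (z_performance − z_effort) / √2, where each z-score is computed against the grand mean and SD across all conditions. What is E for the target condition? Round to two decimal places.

0.81

z_performance = (80.0 − 69.7) / 11.5 = 10.3000 / 11.5 = 0.8957.
z_effort = (4.92 − 5.31) / 1.57 = -0.3900 / 1.57 = -0.2484.
z_P − z_E = 0.8957 − (-0.2484) = 1.1441.
E = 1.1441 / √2 = 1.1441 / 1.41421 = 0.8090 ≈ 0.81.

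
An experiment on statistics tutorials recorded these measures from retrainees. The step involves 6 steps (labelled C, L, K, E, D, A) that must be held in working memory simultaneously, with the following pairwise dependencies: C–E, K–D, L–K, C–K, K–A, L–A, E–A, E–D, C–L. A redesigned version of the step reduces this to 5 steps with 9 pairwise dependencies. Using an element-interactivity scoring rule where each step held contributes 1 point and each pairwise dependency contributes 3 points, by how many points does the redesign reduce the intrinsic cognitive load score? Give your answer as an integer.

1

Original: 6 × 1 + 9 × 3 = 6 + 27 = 33.
Redesigned: 5 × 1 + 9 × 3 = 5 + 27 = 32.
Reduction = 33 − 32 = 1.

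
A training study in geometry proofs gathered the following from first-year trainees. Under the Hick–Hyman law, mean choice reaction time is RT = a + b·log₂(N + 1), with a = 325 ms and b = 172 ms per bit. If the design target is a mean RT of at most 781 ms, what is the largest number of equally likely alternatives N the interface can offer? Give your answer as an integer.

Set 325 + 172·log₂(N + 1) ≤ 781.
log₂(N + 1) ≤ (781 − 325) / 172 = 2.6512.
N + 1 ≤ 2^2.6512 = 6.2819.
N ≤ 5.2819, so the largest integer N is 5.

5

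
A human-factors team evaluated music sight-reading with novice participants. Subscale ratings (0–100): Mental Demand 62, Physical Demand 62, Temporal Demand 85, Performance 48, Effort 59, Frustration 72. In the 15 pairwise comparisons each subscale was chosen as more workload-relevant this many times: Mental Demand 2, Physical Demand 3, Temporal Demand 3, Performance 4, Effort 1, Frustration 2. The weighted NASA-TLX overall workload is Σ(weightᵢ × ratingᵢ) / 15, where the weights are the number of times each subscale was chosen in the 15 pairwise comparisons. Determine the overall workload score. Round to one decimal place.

64.0

The tallies are the weights (they sum to 15).
Weighted sum = 2·62 + 3·62 + 3·85 + 4·48 + 1·59 + 2·72
            = 124 + 186 + 255 + 192 + 59 + 144 = 960.
Overall workload = 960 / 15 = 64.0000 ≈ 64.0.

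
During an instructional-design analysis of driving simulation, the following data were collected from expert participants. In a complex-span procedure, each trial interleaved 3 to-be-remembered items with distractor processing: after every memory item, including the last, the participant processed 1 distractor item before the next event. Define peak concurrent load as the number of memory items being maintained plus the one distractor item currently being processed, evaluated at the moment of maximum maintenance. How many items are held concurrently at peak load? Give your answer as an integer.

4

Maintenance is greatest during the distractor(s) after memory item 3: all 3 memory items are being held.
One distractor item is concurrently being processed.
Peak concurrent load = 3 + 1 = 4 items.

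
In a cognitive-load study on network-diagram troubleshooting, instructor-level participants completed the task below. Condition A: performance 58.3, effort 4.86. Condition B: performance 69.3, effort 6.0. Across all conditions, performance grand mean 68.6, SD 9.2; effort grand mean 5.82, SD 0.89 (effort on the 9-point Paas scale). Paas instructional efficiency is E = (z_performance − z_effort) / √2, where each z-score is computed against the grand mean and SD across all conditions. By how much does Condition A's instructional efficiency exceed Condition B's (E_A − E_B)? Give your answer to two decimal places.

0.06

Condition A: z_P = (58.3 − 68.6)/9.2 = -1.1196; z_E = (4.86 − 5.82)/0.89 = -1.0787; E_A = (-1.1196 − (-1.0787))/√2 = -0.0289.
Condition B: z_P = (69.3 − 68.6)/9.2 = 0.0761; z_E = (6.0 − 5.82)/0.89 = 0.2022; E_B = (0.0761 − 0.2022)/√2 = -0.0892.
E_A − E_B = -0.0289 − (-0.0892) = 0.0603 ≈ 0.06.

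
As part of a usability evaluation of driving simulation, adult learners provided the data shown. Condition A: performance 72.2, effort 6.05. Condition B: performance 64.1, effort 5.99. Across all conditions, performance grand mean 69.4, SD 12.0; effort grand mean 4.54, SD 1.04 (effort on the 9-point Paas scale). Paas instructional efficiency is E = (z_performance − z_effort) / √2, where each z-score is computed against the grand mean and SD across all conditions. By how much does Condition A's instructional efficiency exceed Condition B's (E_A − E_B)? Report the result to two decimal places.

Condition A: z_P = (72.2 − 69.4)/12.0 = 0.2333; z_E = (6.05 − 4.54)/1.04 = 1.4519; E_A = (0.2333 − 1.4519)/√2 = -0.8617.
Condition B: z_P = (64.1 − 69.4)/12.0 = -0.4417; z_E = (5.99 − 4.54)/1.04 = 1.3942; E_B = (-0.4417 − 1.3942)/√2 = -1.2982.
E_A − E_B = -0.8617 − (-1.2982) = 0.4365 ≈ 0.44.

0.44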